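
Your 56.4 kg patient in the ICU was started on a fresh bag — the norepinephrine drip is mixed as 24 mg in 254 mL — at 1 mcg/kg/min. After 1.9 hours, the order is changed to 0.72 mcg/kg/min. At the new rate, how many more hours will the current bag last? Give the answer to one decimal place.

Initial rate:
Dose = 1 mcg/kg/min × 56.4 kg = 56.4 mcg/min
56.4 mcg/min × 60 min/hr = 3384 mcg/hr
Concentration = 24 mg ÷ 254 mL = 0.09448819 mg/mL = 94.48819 mcg/mL
Rate = 3384 mcg/hr ÷ 94.48819 mcg/mL = 35.814 mL/hr
Volume infused so far = 35.814 mL/hr × 1.9 hr = 68.0466 mL
Volume remaining = 254 − 68.0466 = 185.9534 mL
New rate:
Dose = 0.72 mcg/kg/min × 56.4 kg = 40.608 mcg/min
40.608 mcg/min × 60 min/hr = 2436.48 mcg/hr
Rate = 2436.48 mcg/hr ÷ 94.48819 mcg/mL = 25.78608 mL/hr
Time remaining = 185.9534 mL ÷ 25.78608 mL/hr = 7.211387 hr

7.2 hours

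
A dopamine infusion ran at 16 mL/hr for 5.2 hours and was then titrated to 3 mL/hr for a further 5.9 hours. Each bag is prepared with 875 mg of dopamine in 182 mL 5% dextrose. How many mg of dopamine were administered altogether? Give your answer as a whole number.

485 mg

Concentration = 875 mg ÷ 182 mL = 4.807692 mg/mL
Stage 1: 16 mL/hr × 5.2 hr = 83.2 mL → 83.2 mL × 4.807692 mg/mL = 400 mg
Stage 2: 3 mL/hr × 5.9 hr = 17.7 mL → 17.7 mL × 4.807692 mg/mL = 85.09615 mg
Total = 400 + 85.09615 = 485.0962 mg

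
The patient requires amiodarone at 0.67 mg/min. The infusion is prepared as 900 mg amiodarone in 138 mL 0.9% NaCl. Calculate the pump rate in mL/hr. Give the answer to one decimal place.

6.2 mL/hr

0.67 mg/min × 60 min/hr = 40.2 mg/hr
Concentration = 900 mg ÷ 138 mL = 6.521739 mg/mL
Rate = 40.2 mg/hr ÷ 6.521739 mg/mL = 6.164 mL/hr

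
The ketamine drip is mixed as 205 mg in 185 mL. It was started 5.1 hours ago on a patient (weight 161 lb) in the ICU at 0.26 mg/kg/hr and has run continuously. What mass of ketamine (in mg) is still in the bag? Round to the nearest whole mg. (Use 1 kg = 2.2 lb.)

108 mg

Weight = 161 lb ÷ 2.2 lb/kg = 73.18182 kg
Dose = 0.26 mg/kg/hr × 73.18182 kg = 19.02727 mg/hr
Concentration = 205 mg ÷ 185 mL = 1.108108 mg/mL
Rate = 19.02727 mg/hr ÷ 1.108108 mg/mL = 17.17095 mL/hr
Volume infused = 17.17095 mL/hr × 5.1 hr = 87.57186 mL
Volume remaining = 185 − 87.57186 = 97.42814 mL
Drug remaining = 97.42814 mL × 1.108108 mg/mL = 107.9609 mg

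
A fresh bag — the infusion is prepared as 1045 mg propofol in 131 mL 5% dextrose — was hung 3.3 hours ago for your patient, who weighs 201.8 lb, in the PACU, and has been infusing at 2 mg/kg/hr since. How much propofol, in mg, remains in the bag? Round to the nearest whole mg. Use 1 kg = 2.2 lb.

440 mg

Weight = 201.8 lb ÷ 2.2 lb/kg = 91.72727 kg
Dose = 2 mg/kg/hr × 91.72727 kg = 183.4545 mg/hr
Concentration = 1045 mg ÷ 131 mL = 7.977099 mg/mL
Rate = 183.4545 mg/hr ÷ 7.977099 mg/mL = 22.99765 mL/hr
Volume infused = 22.99765 mL/hr × 3.3 hr = 75.89225 mL
Volume remaining = 131 − 75.89225 = 55.10775 mL
Drug remaining = 55.10775 mL × 7.977099 mg/mL = 439.6 mg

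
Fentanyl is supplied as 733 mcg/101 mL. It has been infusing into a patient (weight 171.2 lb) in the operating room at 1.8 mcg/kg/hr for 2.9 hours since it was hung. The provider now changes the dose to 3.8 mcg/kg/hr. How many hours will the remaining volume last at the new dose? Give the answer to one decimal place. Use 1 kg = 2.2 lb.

Initial rate:
Weight = 171.2 lb ÷ 2.2 lb/kg = 77.81818 kg
Dose = 1.8 mcg/kg/hr × 77.81818 kg = 140.0727 mcg/hr
Concentration = 733 mcg ÷ 101 mL = 7.257426 mcg/mL
Rate = 140.0727 mcg/hr ÷ 7.257426 mcg/mL = 19.30061 mL/hr
Volume infused so far = 19.30061 mL/hr × 2.9 hr = 55.97176 mL
Volume remaining = 101 − 55.97176 = 45.02824 mL
New rate:
Dose = 3.8 mcg/kg/hr × 77.81818 kg = 295.7091 mcg/hr
Rate = 295.7091 mcg/hr ÷ 7.257426 mcg/mL = 40.74573 mL/hr
Time remaining = 45.02824 mL ÷ 40.74573 mL/hr = 1.105103 hr

1.1 hours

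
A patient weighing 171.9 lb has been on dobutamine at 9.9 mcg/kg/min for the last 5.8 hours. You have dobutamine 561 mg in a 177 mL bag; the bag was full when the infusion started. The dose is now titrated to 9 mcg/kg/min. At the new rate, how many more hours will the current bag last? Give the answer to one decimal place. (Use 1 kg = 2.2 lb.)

Initial rate:
Weight = 171.9 lb ÷ 2.2 lb/kg = 78.13636 kg
Dose = 9.9 mcg/kg/min × 78.13636 kg = 773.55 mcg/min
773.55 mcg/min × 60 min/hr = 46413 mcg/hr
Concentration = 561 mg ÷ 177 mL = 3.169492 mg/mL = 3169.492 mcg/mL
Rate = 46413 mcg/hr ÷ 3169.492 mcg/mL = 14.64367 mL/hr
Volume infused so far = 14.64367 mL/hr × 5.8 hr = 84.93331 mL
Volume remaining = 177 − 84.93331 = 92.06669 mL
New rate:
Dose = 9 mcg/kg/min × 78.13636 kg = 703.2273 mcg/min
703.2273 mcg/min × 60 min/hr = 42193.64 mcg/hr
Rate = 42193.64 mcg/hr ÷ 3169.492 mcg/mL = 13.31243 mL/hr
Time remaining = 92.06669 mL ÷ 13.31243 mL/hr = 6.915844 hr

6.9 hours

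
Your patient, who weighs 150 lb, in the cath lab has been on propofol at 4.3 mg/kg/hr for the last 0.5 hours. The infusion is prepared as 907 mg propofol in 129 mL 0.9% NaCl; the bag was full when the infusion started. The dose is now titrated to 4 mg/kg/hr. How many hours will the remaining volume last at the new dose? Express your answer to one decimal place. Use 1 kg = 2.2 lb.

Initial rate:
Weight = 150 lb ÷ 2.2 lb/kg = 68.18182 kg
Dose = 4.3 mg/kg/hr × 68.18182 kg = 293.1818 mg/hr
Concentration = 907 mg ÷ 129 mL = 7.031008 mg/mL
Rate = 293.1818 mg/hr ÷ 7.031008 mg/mL = 41.69841 mL/hr
Volume infused so far = 41.69841 mL/hr × 0.5 hr = 20.8492 mL
Volume remaining = 129 − 20.8492 = 108.1508 mL
New rate:
Dose = 4 mg/kg/hr × 68.18182 kg = 272.7273 mg/hr
Rate = 272.7273 mg/hr ÷ 7.031008 mg/mL = 38.78922 mL/hr
Time remaining = 108.1508 mL ÷ 38.78922 mL/hr = 2.788167 hr

2.8 hours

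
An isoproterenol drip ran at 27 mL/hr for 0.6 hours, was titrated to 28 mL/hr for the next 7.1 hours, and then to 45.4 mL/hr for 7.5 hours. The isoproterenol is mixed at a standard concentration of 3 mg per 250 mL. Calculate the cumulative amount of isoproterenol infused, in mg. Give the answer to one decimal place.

6.7 mg

Concentration = 3 mg ÷ 250 mL = 0.012 mg/mL
Stage 1: 27 mL/hr × 0.6 hr = 16.2 mL → 16.2 mL × 0.012 mg/mL = 0.1944 mg
Stage 2: 28 mL/hr × 7.1 hr = 198.8 mL → 198.8 mL × 0.012 mg/mL = 2.3856 mg
Stage 3: 45.4 mL/hr × 7.5 hr = 340.5 mL → 340.5 mL × 0.012 mg/mL = 4.086 mg
Total = 0.1944 + 2.3856 + 4.086 = 6.666 mg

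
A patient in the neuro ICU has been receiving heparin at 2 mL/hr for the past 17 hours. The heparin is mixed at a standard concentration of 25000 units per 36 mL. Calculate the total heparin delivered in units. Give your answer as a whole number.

Concentration = 25000 units ÷ 36 mL = 694.4444 units/mL
Drug rate = 2 mL/hr × 694.4444 units/mL = 1388.889 units/hr
Total = 1388.889 units/hr × 17 hr = 23611.11 units

23611 units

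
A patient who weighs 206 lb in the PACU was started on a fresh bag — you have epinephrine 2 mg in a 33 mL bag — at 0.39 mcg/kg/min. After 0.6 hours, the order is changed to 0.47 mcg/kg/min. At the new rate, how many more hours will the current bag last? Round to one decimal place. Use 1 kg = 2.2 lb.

Initial rate:
Weight = 206 lb ÷ 2.2 lb/kg = 93.63636 kg
Dose = 0.39 mcg/kg/min × 93.63636 kg = 36.51818 mcg/min
36.51818 mcg/min × 60 min/hr = 2191.091 mcg/hr
Concentration = 2 mg ÷ 33 mL = 0.06060606 mg/mL = 60.60606 mcg/mL
Rate = 2191.091 mcg/hr ÷ 60.60606 mcg/mL = 36.153 mL/hr
Volume infused so far = 36.153 mL/hr × 0.6 hr = 21.6918 mL
Volume remaining = 33 − 21.6918 = 11.3082 mL
New rate:
Dose = 0.47 mcg/kg/min × 93.63636 kg = 44.00909 mcg/min
44.00909 mcg/min × 60 min/hr = 2640.545 mcg/hr
Rate = 2640.545 mcg/hr ÷ 60.60606 mcg/mL = 43.569 mL/hr
Time remaining = 11.3082 mL ÷ 43.569 mL/hr = 0.2595469 hr

0.3 hours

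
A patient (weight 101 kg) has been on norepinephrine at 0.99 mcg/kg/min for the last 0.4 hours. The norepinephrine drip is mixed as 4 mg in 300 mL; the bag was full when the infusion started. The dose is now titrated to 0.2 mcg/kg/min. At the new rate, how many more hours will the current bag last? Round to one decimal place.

Initial rate:
Dose = 0.99 mcg/kg/min × 101 kg = 99.99 mcg/min
99.99 mcg/min × 60 min/hr = 5999.4 mcg/hr
Concentration = 4 mg ÷ 300 mL = 0.01333333 mg/mL = 13.33333 mcg/mL
Rate = 5999.4 mcg/hr ÷ 13.33333 mcg/mL = 449.955 mL/hr
Volume infused so far = 449.955 mL/hr × 0.4 hr = 179.982 mL
Volume remaining = 300 − 179.982 = 120.018 mL
New rate:
Dose = 0.2 mcg/kg/min × 101 kg = 20.2 mcg/min
20.2 mcg/min × 60 min/hr = 1212 mcg/hr
Rate = 1212 mcg/hr ÷ 13.33333 mcg/mL = 90.9 mL/hr
Time remaining = 120.018 mL ÷ 90.9 mL/hr = 1.32033 hr

1.3 hours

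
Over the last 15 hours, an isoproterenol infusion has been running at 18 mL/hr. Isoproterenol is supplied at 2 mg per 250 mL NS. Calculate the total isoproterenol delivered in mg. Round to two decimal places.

2.16 mg

Concentration = 2 mg ÷ 250 mL = 0.008 mg/mL = 8 mcg/mL
Drug rate = 18 mL/hr × 8 mcg/mL = 144 mcg/hr
Total = 144 mcg/hr × 15 hr = 2160 mcg = 2.16 mg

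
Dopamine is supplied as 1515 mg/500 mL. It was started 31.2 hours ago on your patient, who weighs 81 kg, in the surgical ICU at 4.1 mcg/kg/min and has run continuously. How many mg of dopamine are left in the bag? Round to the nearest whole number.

893 mg

Dose = 4.1 mcg/kg/min × 81 kg = 332.1 mcg/min
332.1 mcg/min × 60 min/hr = 19926 mcg/hr
Concentration = 1515 mg ÷ 500 mL = 3.03 mg/mL = 3030 mcg/mL
Rate = 19926 mcg/hr ÷ 3030 mcg/mL = 6.576238 mL/hr
Volume infused = 6.576238 mL/hr × 31.2 hr = 205.1786 mL
Volume remaining = 500 − 205.1786 = 294.8214 mL
Drug remaining = 294.8214 mL × 3030 mcg/mL = 893308.8 mcg = 893.3088 mg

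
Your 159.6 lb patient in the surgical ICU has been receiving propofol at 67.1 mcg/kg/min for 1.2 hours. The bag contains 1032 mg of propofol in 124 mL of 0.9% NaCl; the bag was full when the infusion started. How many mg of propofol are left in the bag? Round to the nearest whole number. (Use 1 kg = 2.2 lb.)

682 mg

Weight = 159.6 lb ÷ 2.2 lb/kg = 72.54545 kg
Dose = 67.1 mcg/kg/min × 72.54545 kg = 4867.8 mcg/min
4867.8 mcg/min × 60 min/hr = 292068 mcg/hr
Concentration = 1032 mg ÷ 124 mL = 8.322581 mg/mL = 8322.581 mcg/mL
Rate = 292068 mcg/hr ÷ 8322.581 mcg/mL = 35.09344 mL/hr
Volume infused = 35.09344 mL/hr × 1.2 hr = 42.11213 mL
Volume remaining = 124 − 42.11213 = 81.88787 mL
Drug remaining = 81.88787 mL × 8322.581 mcg/mL = 681518.4 mcg = 681.5184 mg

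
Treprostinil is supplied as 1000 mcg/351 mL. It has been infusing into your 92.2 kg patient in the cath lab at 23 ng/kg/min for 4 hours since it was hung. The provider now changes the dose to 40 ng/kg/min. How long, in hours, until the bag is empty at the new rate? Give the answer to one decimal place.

Initial rate:
Dose = 23 ng/kg/min × 92.2 kg = 2120.6 ng/min
2120.6 ng/min × 60 min/hr = 127236 ng/hr
Concentration = 1000 mcg ÷ 351 mL = 2.849003 mcg/mL = 2849.003 ng/mL
Rate = 127236 ng/hr ÷ 2849.003 ng/mL = 44.65984 mL/hr
Volume infused so far = 44.65984 mL/hr × 4 hr = 178.6393 mL
Volume remaining = 351 − 178.6393 = 172.3607 mL
New rate:
Dose = 40 ng/kg/min × 92.2 kg = 3688 ng/min
3688 ng/min × 60 min/hr = 221280 ng/hr
Rate = 221280 ng/hr ÷ 2849.003 ng/mL = 77.66928 mL/hr
Time remaining = 172.3607 mL ÷ 77.66928 mL/hr = 2.219161 hr

2.2 hours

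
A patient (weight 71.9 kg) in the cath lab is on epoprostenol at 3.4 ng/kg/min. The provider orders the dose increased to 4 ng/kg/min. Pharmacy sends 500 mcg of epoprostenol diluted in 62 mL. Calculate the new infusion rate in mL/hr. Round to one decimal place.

Dose = 4 ng/kg/min × 71.9 kg = 287.6 ng/min
287.6 ng/min × 60 min/hr = 17256 ng/hr
Concentration = 500 mcg ÷ 62 mL = 8.064516 mcg/mL = 8064.516 ng/mL
Rate = 17256 ng/hr ÷ 8064.516 ng/mL = 2.139744 mL/hr

2.1 mL/hr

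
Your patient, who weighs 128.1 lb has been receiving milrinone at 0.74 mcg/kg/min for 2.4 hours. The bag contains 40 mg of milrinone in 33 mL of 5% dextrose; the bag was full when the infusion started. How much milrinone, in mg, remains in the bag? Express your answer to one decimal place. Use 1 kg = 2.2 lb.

33.8 mg

Weight = 128.1 lb ÷ 2.2 lb/kg = 58.22727 kg
Dose = 0.74 mcg/kg/min × 58.22727 kg = 43.08818 mcg/min
43.08818 mcg/min × 60 min/hr = 2585.291 mcg/hr
Concentration = 40 mg ÷ 33 mL = 1.212121 mg/mL = 1212.121 mcg/mL
Rate = 2585.291 mcg/hr ÷ 1212.121 mcg/mL = 2.132865 mL/hr
Volume infused = 2.132865 mL/hr × 2.4 hr = 5.118876 mL
Volume remaining = 33 − 5.118876 = 27.88112 mL
Drug remaining = 27.88112 mL × 1212.121 mcg/mL = 33795.3 mcg = 33.7953 mg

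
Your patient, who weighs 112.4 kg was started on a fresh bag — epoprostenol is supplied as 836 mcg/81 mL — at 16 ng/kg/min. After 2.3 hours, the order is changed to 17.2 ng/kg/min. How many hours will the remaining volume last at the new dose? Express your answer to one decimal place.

Initial rate:
Dose = 16 ng/kg/min × 112.4 kg = 1798.4 ng/min
1798.4 ng/min × 60 min/hr = 107904 ng/hr
Concentration = 836 mcg ÷ 81 mL = 10.32099 mcg/mL = 10320.99 ng/mL
Rate = 107904 ng/hr ÷ 10320.99 ng/mL = 10.45481 mL/hr
Volume infused so far = 10.45481 mL/hr × 2.3 hr = 24.04607 mL
Volume remaining = 81 − 24.04607 = 56.95393 mL
New rate:
Dose = 17.2 ng/kg/min × 112.4 kg = 1933.28 ng/min
1933.28 ng/min × 60 min/hr = 115996.8 ng/hr
Rate = 115996.8 ng/hr ÷ 10320.99 ng/mL = 11.23892 mL/hr
Time remaining = 56.95393 mL ÷ 11.23892 mL/hr = 5.06756 hr

5.1 hours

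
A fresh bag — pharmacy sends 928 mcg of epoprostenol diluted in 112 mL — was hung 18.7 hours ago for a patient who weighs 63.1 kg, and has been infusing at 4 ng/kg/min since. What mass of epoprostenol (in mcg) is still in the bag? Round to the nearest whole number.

Dose = 4 ng/kg/min × 63.1 kg = 252.4 ng/min
252.4 ng/min × 60 min/hr = 15144 ng/hr
Concentration = 928 mcg ÷ 112 mL = 8.285714 mcg/mL = 8285.714 ng/mL
Rate = 15144 ng/hr ÷ 8285.714 ng/mL = 1.827724 mL/hr
Volume infused = 1.827724 mL/hr × 18.7 hr = 34.17844 mL
Volume remaining = 112 − 34.17844 = 77.82156 mL
Drug remaining = 77.82156 mL × 8285.714 ng/mL = 644807.2 ng = 644.8072 mcg

645 mcg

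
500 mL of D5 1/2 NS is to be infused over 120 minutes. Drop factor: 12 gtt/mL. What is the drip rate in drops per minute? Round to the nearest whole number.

500 mL ÷ (120 min) = 4.166667 mL/min
4.166667 mL/min × 12 gtt/mL = 50 gtt/min

50 gtt/min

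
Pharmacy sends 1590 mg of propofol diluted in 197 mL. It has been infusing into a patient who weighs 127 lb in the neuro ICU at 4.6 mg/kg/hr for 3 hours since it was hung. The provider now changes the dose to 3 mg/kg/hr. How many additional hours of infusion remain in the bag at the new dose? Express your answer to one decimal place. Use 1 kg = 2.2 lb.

4.6 hours

Initial rate:
Weight = 127 lb ÷ 2.2 lb/kg = 57.72727 kg
Dose = 4.6 mg/kg/hr × 57.72727 kg = 265.5455 mg/hr
Concentration = 1590 mg ÷ 197 mL = 8.071066 mg/mL
Rate = 265.5455 mg/hr ÷ 8.071066 mg/mL = 32.90091 mL/hr
Volume infused so far = 32.90091 mL/hr × 3 hr = 98.70274 mL
Volume remaining = 197 − 98.70274 = 98.29726 mL
New rate:
Dose = 3 mg/kg/hr × 57.72727 kg = 173.1818 mg/hr
Rate = 173.1818 mg/hr ÷ 8.071066 mg/mL = 21.45712 mL/hr
Time remaining = 98.29726 mL ÷ 21.45712 mL/hr = 4.581102 hr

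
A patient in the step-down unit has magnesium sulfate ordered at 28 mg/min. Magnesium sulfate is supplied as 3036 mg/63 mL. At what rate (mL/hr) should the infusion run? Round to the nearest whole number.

35 mL/hr

28 mg/min × 60 min/hr = 1680 mg/hr
Concentration = 3036 mg ÷ 63 mL = 48.19048 mg/mL
Rate = 1680 mg/hr ÷ 48.19048 mg/mL = 34.86166 mL/hr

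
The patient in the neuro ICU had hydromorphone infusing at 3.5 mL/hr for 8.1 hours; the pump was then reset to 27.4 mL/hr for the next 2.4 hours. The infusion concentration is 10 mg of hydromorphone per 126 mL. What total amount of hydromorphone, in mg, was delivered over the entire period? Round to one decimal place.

7.5 mg

Concentration = 10 mg ÷ 126 mL = 0.07936508 mg/mL
Stage 1: 3.5 mL/hr × 8.1 hr = 28.35 mL → 28.35 mL × 0.07936508 mg/mL = 2.25 mg
Stage 2: 27.4 mL/hr × 2.4 hr = 65.76 mL → 65.76 mL × 0.07936508 mg/mL = 5.219048 mg
Total = 2.25 + 5.219048 = 7.469048 mg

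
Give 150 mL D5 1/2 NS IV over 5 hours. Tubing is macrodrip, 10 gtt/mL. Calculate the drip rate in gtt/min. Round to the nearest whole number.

150 mL ÷ (5 hr × 60 = 300 min) = 0.5 mL/min
0.5 mL/min × 10 gtt/mL = 5 gtt/min

5 gtt/min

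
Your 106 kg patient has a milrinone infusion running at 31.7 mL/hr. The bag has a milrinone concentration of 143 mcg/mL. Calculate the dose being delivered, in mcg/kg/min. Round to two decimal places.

0.71 mcg/kg/min

Drug rate = 31.7 mL/hr × 143 mcg/mL = 4533.1 mcg/hr
4533.1 mcg/hr ÷ 60 min/hr = 75.55167 mcg/min
75.55167 mcg/min ÷ 106 kg = 0.7127516 mcg/kg/min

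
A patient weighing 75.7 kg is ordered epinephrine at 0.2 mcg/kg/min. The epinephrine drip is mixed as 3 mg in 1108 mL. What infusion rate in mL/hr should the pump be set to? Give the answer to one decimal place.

335.5 mL/hr

Dose = 0.2 mcg/kg/min × 75.7 kg = 15.14 mcg/min
15.14 mcg/min × 60 min/hr = 908.4 mcg/hr
Concentration = 3 mg ÷ 1108 mL = 0.002707581 mg/mL = 2.707581 mcg/mL
Rate = 908.4 mcg/hr ÷ 2.707581 mcg/mL = 335.5024 mL/hr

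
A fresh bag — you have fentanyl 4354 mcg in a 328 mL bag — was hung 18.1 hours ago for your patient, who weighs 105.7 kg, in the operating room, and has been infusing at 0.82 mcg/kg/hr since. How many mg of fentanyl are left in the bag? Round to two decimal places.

Dose = 0.82 mcg/kg/hr × 105.7 kg = 86.674 mcg/hr
Concentration = 4354 mcg ÷ 328 mL = 13.27439 mcg/mL
Rate = 86.674 mcg/hr ÷ 13.27439 mcg/mL = 6.529415 mL/hr
Volume infused = 6.529415 mL/hr × 18.1 hr = 118.1824 mL
Volume remaining = 328 − 118.1824 = 209.8176 mL
Drug remaining = 209.8176 mL × 13.27439 mcg/mL = 2785.201 mcg = 2.785201 mg

2.79 mg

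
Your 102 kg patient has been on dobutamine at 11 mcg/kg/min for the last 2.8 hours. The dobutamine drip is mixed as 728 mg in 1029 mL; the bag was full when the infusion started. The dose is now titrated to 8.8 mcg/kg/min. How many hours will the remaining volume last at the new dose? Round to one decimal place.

10.0 hours

Initial rate:
Dose = 11 mcg/kg/min × 102 kg = 1122 mcg/min
1122 mcg/min × 60 min/hr = 67320 mcg/hr
Concentration = 728 mg ÷ 1029 mL = 0.707483 mg/mL = 707.483 mcg/mL
Rate = 67320 mcg/hr ÷ 707.483 mcg/mL = 95.15423 mL/hr
Volume infused so far = 95.15423 mL/hr × 2.8 hr = 266.4318 mL
Volume remaining = 1029 − 266.4318 = 762.5682 mL
New rate:
Dose = 8.8 mcg/kg/min × 102 kg = 897.6 mcg/min
897.6 mcg/min × 60 min/hr = 53856 mcg/hr
Rate = 53856 mcg/hr ÷ 707.483 mcg/mL = 76.12338 mL/hr
Time remaining = 762.5682 mL ÷ 76.12338 mL/hr = 10.01753 hr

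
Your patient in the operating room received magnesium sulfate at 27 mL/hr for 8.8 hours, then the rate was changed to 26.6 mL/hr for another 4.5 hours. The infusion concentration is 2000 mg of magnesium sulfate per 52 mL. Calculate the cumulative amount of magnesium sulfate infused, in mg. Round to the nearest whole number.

13742 mg

Concentration = 2000 mg ÷ 52 mL = 38.46154 mg/mL
Stage 1: 27 mL/hr × 8.8 hr = 237.6 mL → 237.6 mL × 38.46154 mg/mL = 9138.462 mg
Stage 2: 26.6 mL/hr × 4.5 hr = 119.7 mL → 119.7 mL × 38.46154 mg/mL = 4603.846 mg
Total = 9138.462 + 4603.846 = 13742.31 mg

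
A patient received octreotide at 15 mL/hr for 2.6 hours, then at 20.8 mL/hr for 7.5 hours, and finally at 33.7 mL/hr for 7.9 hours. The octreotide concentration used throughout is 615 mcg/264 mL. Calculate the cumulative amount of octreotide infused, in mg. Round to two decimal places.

1.07 mg

Concentration = 615 mcg ÷ 264 mL = 2.329545 mcg/mL
Stage 1: 15 mL/hr × 2.6 hr = 39 mL → 39 mL × 2.329545 mcg/mL = 90.85227 mcg
Stage 2: 20.8 mL/hr × 7.5 hr = 156 mL → 156 mL × 2.329545 mcg/mL = 363.4091 mcg
Stage 3: 33.7 mL/hr × 7.9 hr = 266.23 mL → 266.23 mL × 2.329545 mcg/mL = 620.1949 mcg
Total = 90.85227 + 363.4091 + 620.1949 = 1074.456 mcg = 1.074456 mg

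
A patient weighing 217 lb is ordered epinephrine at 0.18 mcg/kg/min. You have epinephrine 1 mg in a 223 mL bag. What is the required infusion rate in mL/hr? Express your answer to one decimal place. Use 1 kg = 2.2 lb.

Weight = 217 lb ÷ 2.2 lb/kg = 98.63636 kg
Dose = 0.18 mcg/kg/min × 98.63636 kg = 17.75455 mcg/min
17.75455 mcg/min × 60 min/hr = 1065.273 mcg/hr
Concentration = 1 mg ÷ 223 mL = 0.004484305 mg/mL = 4.484305 mcg/mL
Rate = 1065.273 mcg/hr ÷ 4.484305 mcg/mL = 237.5558 mL/hr

237.6 mL/hr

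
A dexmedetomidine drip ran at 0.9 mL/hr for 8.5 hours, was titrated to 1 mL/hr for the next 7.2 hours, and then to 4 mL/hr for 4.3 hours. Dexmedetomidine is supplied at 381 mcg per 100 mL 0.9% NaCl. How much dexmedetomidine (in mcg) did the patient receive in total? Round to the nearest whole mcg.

Concentration = 381 mcg ÷ 100 mL = 3.81 mcg/mL
Stage 1: 0.9 mL/hr × 8.5 hr = 7.65 mL → 7.65 mL × 3.81 mcg/mL = 29.1465 mcg
Stage 2: 1 mL/hr × 7.2 hr = 7.2 mL → 7.2 mL × 3.81 mcg/mL = 27.432 mcg
Stage 3: 4 mL/hr × 4.3 hr = 17.2 mL → 17.2 mL × 3.81 mcg/mL = 65.532 mcg
Total = 29.1465 + 27.432 + 65.532 = 122.1105 mcg

122 mcg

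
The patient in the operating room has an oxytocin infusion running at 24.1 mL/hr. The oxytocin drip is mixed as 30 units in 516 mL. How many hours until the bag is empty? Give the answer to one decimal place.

21.4 hours

Duration = 516 mL ÷ 24.1 mL/hr = 21.41079 hr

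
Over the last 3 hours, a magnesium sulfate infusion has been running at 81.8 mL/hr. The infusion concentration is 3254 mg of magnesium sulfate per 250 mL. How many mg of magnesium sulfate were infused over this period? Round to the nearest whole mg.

3194 mg

Concentration = 3254 mg ÷ 250 mL = 13.016 mg/mL
Drug rate = 81.8 mL/hr × 13.016 mg/mL = 1064.709 mg/hr
Total = 1064.709 mg/hr × 3 hr = 3194.126 mg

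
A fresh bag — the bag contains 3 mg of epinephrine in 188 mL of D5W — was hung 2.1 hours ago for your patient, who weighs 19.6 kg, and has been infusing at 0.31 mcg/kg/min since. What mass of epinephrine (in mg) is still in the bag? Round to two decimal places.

2.23 mg

Dose = 0.31 mcg/kg/min × 19.6 kg = 6.076 mcg/min
6.076 mcg/min × 60 min/hr = 364.56 mcg/hr
Concentration = 3 mg ÷ 188 mL = 0.01595745 mg/mL = 15.95745 mcg/mL
Rate = 364.56 mcg/hr ÷ 15.95745 mcg/mL = 22.84576 mL/hr
Volume infused = 22.84576 mL/hr × 2.1 hr = 47.9761 mL
Volume remaining = 188 − 47.9761 = 140.0239 mL
Drug remaining = 140.0239 mL × 15.95745 mcg/mL = 2234.424 mcg = 2.234424 mg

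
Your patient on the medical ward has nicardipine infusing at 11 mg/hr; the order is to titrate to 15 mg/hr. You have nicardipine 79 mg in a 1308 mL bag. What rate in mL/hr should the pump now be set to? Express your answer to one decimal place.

248.4 mL/hr

Concentration = 79 mg ÷ 1308 mL = 0.06039755 mg/mL
Rate = 15 mg/hr ÷ 0.06039755 mg/mL = 248.3544 mL/hr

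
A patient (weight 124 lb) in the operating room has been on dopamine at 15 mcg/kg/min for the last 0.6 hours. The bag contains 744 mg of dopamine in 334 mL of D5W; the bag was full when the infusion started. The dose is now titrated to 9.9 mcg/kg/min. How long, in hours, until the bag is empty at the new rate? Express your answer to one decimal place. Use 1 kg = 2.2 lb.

21.3 hours

Initial rate:
Weight = 124 lb ÷ 2.2 lb/kg = 56.36364 kg
Dose = 15 mcg/kg/min × 56.36364 kg = 845.4545 mcg/min
845.4545 mcg/min × 60 min/hr = 50727.27 mcg/hr
Concentration = 744 mg ÷ 334 mL = 2.227545 mg/mL = 2227.545 mcg/mL
Rate = 50727.27 mcg/hr ÷ 2227.545 mcg/mL = 22.77273 mL/hr
Volume infused so far = 22.77273 mL/hr × 0.6 hr = 13.66364 mL
Volume remaining = 334 − 13.66364 = 320.3364 mL
New rate:
Dose = 9.9 mcg/kg/min × 56.36364 kg = 558 mcg/min
558 mcg/min × 60 min/hr = 33480 mcg/hr
Rate = 33480 mcg/hr ÷ 2227.545 mcg/mL = 15.03 mL/hr
Time remaining = 320.3364 mL ÷ 15.03 mL/hr = 21.31313 hr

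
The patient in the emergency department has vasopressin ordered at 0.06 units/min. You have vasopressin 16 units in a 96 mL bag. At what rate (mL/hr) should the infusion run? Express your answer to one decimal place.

21.6 mL/hr

0.06 units/min × 60 min/hr = 3.6 units/hr
Concentration = 16 units ÷ 96 mL = 0.1666667 units/mL
Rate = 3.6 units/hr ÷ 0.1666667 units/mL = 21.6 mL/hr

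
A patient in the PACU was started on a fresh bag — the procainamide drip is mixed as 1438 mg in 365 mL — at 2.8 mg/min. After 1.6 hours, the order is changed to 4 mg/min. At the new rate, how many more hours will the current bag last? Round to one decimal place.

Initial rate:
2.8 mg/min × 60 min/hr = 168 mg/hr
Concentration = 1438 mg ÷ 365 mL = 3.939726 mg/mL
Rate = 168 mg/hr ÷ 3.939726 mg/mL = 42.64256 mL/hr
Volume infused so far = 42.64256 mL/hr × 1.6 hr = 68.22809 mL
Volume remaining = 365 − 68.22809 = 296.7719 mL
New rate:
4 mg/min × 60 min/hr = 240 mg/hr
Rate = 240 mg/hr ÷ 3.939726 mg/mL = 60.91794 mL/hr
Time remaining = 296.7719 mL ÷ 60.91794 mL/hr = 4.871667 hr

4.9 hours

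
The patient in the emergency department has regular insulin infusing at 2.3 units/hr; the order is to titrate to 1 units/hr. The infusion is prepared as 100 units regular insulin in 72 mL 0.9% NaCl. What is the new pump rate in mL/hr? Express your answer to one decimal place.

Concentration = 100 units ÷ 72 mL = 1.388889 units/mL
Rate = 1 units/hr ÷ 1.388889 units/mL = 0.72 mL/hr

0.7 mL/hr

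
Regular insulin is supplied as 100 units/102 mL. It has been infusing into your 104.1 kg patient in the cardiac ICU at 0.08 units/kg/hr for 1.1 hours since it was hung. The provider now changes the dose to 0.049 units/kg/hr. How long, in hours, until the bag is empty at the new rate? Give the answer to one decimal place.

17.8 hours

Initial rate:
Dose = 0.08 units/kg/hr × 104.1 kg = 8.328 units/hr
Concentration = 100 units ÷ 102 mL = 0.9803922 units/mL
Rate = 8.328 units/hr ÷ 0.9803922 units/mL = 8.49456 mL/hr
Volume infused so far = 8.49456 mL/hr × 1.1 hr = 9.344016 mL
Volume remaining = 102 − 9.344016 = 92.65598 mL
New rate:
Dose = 0.049 units/kg/hr × 104.1 kg = 5.1009 units/hr
Rate = 5.1009 units/hr ÷ 0.9803922 units/mL = 5.202918 mL/hr
Time remaining = 92.65598 mL ÷ 5.202918 mL/hr = 17.80847 hr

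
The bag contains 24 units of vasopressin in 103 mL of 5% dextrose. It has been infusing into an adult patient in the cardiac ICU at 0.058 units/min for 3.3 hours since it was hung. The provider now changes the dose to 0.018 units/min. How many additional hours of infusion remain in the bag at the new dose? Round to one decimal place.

Initial rate:
0.058 units/min × 60 min/hr = 3.48 units/hr
Concentration = 24 units ÷ 103 mL = 0.2330097 units/mL
Rate = 3.48 units/hr ÷ 0.2330097 units/mL = 14.935 mL/hr
Volume infused so far = 14.935 mL/hr × 3.3 hr = 49.2855 mL
Volume remaining = 103 − 49.2855 = 53.7145 mL
New rate:
0.018 units/min × 60 min/hr = 1.08 units/hr
Rate = 1.08 units/hr ÷ 0.2330097 units/mL = 4.635 mL/hr
Time remaining = 53.7145 mL ÷ 4.635 mL/hr = 11.58889 hr

11.6 hours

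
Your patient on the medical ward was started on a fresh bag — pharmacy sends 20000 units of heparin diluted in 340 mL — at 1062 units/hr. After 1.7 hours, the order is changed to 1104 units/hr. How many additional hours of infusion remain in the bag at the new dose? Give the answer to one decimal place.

Initial rate:
Concentration = 20000 units ÷ 340 mL = 58.82353 units/mL
Rate = 1062 units/hr ÷ 58.82353 units/mL = 18.054 mL/hr
Volume infused so far = 18.054 mL/hr × 1.7 hr = 30.6918 mL
Volume remaining = 340 − 30.6918 = 309.3082 mL
New rate:
Rate = 1104 units/hr ÷ 58.82353 units/mL = 18.768 mL/hr
Time remaining = 309.3082 mL ÷ 18.768 mL/hr = 16.48062 hr

16.5 hours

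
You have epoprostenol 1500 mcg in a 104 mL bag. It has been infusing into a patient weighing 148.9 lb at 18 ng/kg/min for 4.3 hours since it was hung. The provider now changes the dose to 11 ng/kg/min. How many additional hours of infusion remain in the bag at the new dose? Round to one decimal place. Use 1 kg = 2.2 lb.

Initial rate:
Weight = 148.9 lb ÷ 2.2 lb/kg = 67.68182 kg
Dose = 18 ng/kg/min × 67.68182 kg = 1218.273 ng/min
1218.273 ng/min × 60 min/hr = 73096.36 ng/hr
Concentration = 1500 mcg ÷ 104 mL = 14.42308 mcg/mL = 14423.08 ng/mL
Rate = 73096.36 ng/hr ÷ 14423.08 ng/mL = 5.068015 mL/hr
Volume infused so far = 5.068015 mL/hr × 4.3 hr = 21.79246 mL
Volume remaining = 104 − 21.79246 = 82.20754 mL
New rate:
Dose = 11 ng/kg/min × 67.68182 kg = 744.5 ng/min
744.5 ng/min × 60 min/hr = 44670 ng/hr
Rate = 44670 ng/hr ÷ 14423.08 ng/mL = 3.09712 mL/hr
Time remaining = 82.20754 mL ÷ 3.09712 mL/hr = 26.54322 hr

26.5 hours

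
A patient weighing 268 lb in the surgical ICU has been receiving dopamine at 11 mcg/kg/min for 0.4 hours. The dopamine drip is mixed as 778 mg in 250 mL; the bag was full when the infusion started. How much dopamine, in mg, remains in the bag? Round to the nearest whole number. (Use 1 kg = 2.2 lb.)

746 mg

Weight = 268 lb ÷ 2.2 lb/kg = 121.8182 kg
Dose = 11 mcg/kg/min × 121.8182 kg = 1340 mcg/min
1340 mcg/min × 60 min/hr = 80400 mcg/hr
Concentration = 778 mg ÷ 250 mL = 3.112 mg/mL = 3112 mcg/mL
Rate = 80400 mcg/hr ÷ 3112 mcg/mL = 25.83548 mL/hr
Volume infused = 25.83548 mL/hr × 0.4 hr = 10.33419 mL
Volume remaining = 250 − 10.33419 = 239.6658 mL
Drug remaining = 239.6658 mL × 3112 mcg/mL = 745840 mcg = 745.84 mg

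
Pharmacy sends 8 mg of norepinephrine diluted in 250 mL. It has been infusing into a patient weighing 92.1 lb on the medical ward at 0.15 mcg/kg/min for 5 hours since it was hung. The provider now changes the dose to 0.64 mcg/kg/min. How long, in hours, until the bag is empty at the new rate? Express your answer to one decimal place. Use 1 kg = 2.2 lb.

3.8 hours

Initial rate:
Weight = 92.1 lb ÷ 2.2 lb/kg = 41.86364 kg
Dose = 0.15 mcg/kg/min × 41.86364 kg = 6.279545 mcg/min
6.279545 mcg/min × 60 min/hr = 376.7727 mcg/hr
Concentration = 8 mg ÷ 250 mL = 0.032 mg/mL = 32 mcg/mL
Rate = 376.7727 mcg/hr ÷ 32 mcg/mL = 11.77415 mL/hr
Volume infused so far = 11.77415 mL/hr × 5 hr = 58.87074 mL
Volume remaining = 250 − 58.87074 = 191.1293 mL
New rate:
Dose = 0.64 mcg/kg/min × 41.86364 kg = 26.79273 mcg/min
26.79273 mcg/min × 60 min/hr = 1607.564 mcg/hr
Rate = 1607.564 mcg/hr ÷ 32 mcg/mL = 50.23636 mL/hr
Time remaining = 191.1293 mL ÷ 50.23636 mL/hr = 3.8046 hr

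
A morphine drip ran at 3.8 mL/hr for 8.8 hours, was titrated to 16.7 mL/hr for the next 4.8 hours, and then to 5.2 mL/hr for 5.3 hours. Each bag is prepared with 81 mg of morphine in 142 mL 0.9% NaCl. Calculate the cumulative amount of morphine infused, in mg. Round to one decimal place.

80.5 mg

Concentration = 81 mg ÷ 142 mL = 0.5704225 mg/mL
Stage 1: 3.8 mL/hr × 8.8 hr = 33.44 mL → 33.44 mL × 0.5704225 mg/mL = 19.07493 mg
Stage 2: 16.7 mL/hr × 4.8 hr = 80.16 mL → 80.16 mL × 0.5704225 mg/mL = 45.72507 mg
Stage 3: 5.2 mL/hr × 5.3 hr = 27.56 mL → 27.56 mL × 0.5704225 mg/mL = 15.72085 mg
Total = 19.07493 + 45.72507 + 15.72085 = 80.52085 mg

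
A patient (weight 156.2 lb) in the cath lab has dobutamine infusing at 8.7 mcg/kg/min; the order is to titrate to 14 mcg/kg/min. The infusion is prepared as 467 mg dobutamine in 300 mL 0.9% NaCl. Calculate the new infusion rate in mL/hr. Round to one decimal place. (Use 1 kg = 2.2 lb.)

38.3 mL/hr

Weight = 156.2 lb ÷ 2.2 lb/kg = 71 kg
Dose = 14 mcg/kg/min × 71 kg = 994 mcg/min
994 mcg/min × 60 min/hr = 59640 mcg/hr
Concentration = 467 mg ÷ 300 mL = 1.556667 mg/mL = 1556.667 mcg/mL
Rate = 59640 mcg/hr ÷ 1556.667 mcg/mL = 38.31263 mL/hr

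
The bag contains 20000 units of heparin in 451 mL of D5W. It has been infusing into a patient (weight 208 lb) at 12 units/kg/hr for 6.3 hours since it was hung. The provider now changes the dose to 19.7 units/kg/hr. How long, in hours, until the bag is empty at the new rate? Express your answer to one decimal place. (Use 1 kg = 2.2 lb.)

Initial rate:
Weight = 208 lb ÷ 2.2 lb/kg = 94.54545 kg
Dose = 12 units/kg/hr × 94.54545 kg = 1134.545 units/hr
Concentration = 20000 units ÷ 451 mL = 44.3459 units/mL
Rate = 1134.545 units/hr ÷ 44.3459 units/mL = 25.584 mL/hr
Volume infused so far = 25.584 mL/hr × 6.3 hr = 161.1792 mL
Volume remaining = 451 − 161.1792 = 289.8208 mL
New rate:
Dose = 19.7 units/kg/hr × 94.54545 kg = 1862.545 units/hr
Rate = 1862.545 units/hr ÷ 44.3459 units/mL = 42.0004 mL/hr
Time remaining = 289.8208 mL ÷ 42.0004 mL/hr = 6.90043 hr

6.9 hours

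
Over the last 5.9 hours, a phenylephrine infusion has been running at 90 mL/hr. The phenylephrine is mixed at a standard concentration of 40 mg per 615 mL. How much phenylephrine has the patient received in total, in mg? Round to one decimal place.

34.5 mg

Concentration = 40 mg ÷ 615 mL = 0.06504065 mg/mL = 65.04065 mcg/mL
Drug rate = 90 mL/hr × 65.04065 mcg/mL = 5853.659 mcg/hr
Total = 5853.659 mcg/hr × 5.9 hr = 34536.59 mcg = 34.53659 mg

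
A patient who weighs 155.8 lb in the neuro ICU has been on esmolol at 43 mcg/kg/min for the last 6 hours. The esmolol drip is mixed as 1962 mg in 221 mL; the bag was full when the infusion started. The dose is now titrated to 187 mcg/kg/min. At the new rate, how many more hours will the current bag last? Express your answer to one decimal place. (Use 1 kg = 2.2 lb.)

Initial rate:
Weight = 155.8 lb ÷ 2.2 lb/kg = 70.81818 kg
Dose = 43 mcg/kg/min × 70.81818 kg = 3045.182 mcg/min
3045.182 mcg/min × 60 min/hr = 182710.9 mcg/hr
Concentration = 1962 mg ÷ 221 mL = 8.877828 mg/mL = 8877.828 mcg/mL
Rate = 182710.9 mcg/hr ÷ 8877.828 mcg/mL = 20.58059 mL/hr
Volume infused so far = 20.58059 mL/hr × 6 hr = 123.4835 mL
Volume remaining = 221 − 123.4835 = 97.51648 mL
New rate:
Dose = 187 mcg/kg/min × 70.81818 kg = 13243 mcg/min
13243 mcg/min × 60 min/hr = 794580 mcg/hr
Rate = 794580 mcg/hr ÷ 8877.828 mcg/mL = 89.50162 mL/hr
Time remaining = 97.51648 mL ÷ 89.50162 mL/hr = 1.08955 hr

1.1 hours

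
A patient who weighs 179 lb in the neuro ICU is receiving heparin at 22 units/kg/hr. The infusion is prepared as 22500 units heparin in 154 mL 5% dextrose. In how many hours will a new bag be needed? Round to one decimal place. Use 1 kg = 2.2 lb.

Weight = 179 lb ÷ 2.2 lb/kg = 81.36364 kg
Dose = 22 units/kg/hr × 81.36364 kg = 1790 units/hr
Concentration = 22500 units ÷ 154 mL = 146.1039 units/mL
Rate = 1790 units/hr ÷ 146.1039 units/mL = 12.25156 mL/hr
Duration = 154 mL ÷ 12.25156 mL/hr = 12.56983 hr

12.6 hours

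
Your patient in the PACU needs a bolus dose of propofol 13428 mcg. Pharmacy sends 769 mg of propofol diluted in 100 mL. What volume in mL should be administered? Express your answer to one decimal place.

Concentration = 769 mg ÷ 100 mL = 7.69 mg/mL = 7690 mcg/mL
Volume = 13428 mcg ÷ 7690 mcg/mL = 1.746164 mL

1.7 mL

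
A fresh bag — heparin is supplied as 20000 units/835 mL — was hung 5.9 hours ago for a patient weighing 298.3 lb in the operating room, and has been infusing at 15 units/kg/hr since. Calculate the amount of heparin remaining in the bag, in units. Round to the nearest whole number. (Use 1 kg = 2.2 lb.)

Weight = 298.3 lb ÷ 2.2 lb/kg = 135.5909 kg
Dose = 15 units/kg/hr × 135.5909 kg = 2033.864 units/hr
Concentration = 20000 units ÷ 835 mL = 23.9521 units/mL
Rate = 2033.864 units/hr ÷ 23.9521 units/mL = 84.91381 mL/hr
Volume infused = 84.91381 mL/hr × 5.9 hr = 500.9915 mL
Volume remaining = 835 − 500.9915 = 334.0085 mL
Drug remaining = 334.0085 mL × 23.9521 units/mL = 8000.205 units

8000 units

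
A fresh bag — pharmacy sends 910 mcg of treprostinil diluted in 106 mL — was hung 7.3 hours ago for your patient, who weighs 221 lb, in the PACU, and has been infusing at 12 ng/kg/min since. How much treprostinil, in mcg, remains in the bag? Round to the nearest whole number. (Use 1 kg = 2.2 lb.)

Weight = 221 lb ÷ 2.2 lb/kg = 100.4545 kg
Dose = 12 ng/kg/min × 100.4545 kg = 1205.455 ng/min
1205.455 ng/min × 60 min/hr = 72327.27 ng/hr
Concentration = 910 mcg ÷ 106 mL = 8.584906 mcg/mL = 8584.906 ng/mL
Rate = 72327.27 ng/hr ÷ 8584.906 ng/mL = 8.424935 mL/hr
Volume infused = 8.424935 mL/hr × 7.3 hr = 61.50203 mL
Volume remaining = 106 − 61.50203 = 44.49797 mL
Drug remaining = 44.49797 mL × 8584.906 ng/mL = 382010.9 ng = 382.0109 mcg

382 mcg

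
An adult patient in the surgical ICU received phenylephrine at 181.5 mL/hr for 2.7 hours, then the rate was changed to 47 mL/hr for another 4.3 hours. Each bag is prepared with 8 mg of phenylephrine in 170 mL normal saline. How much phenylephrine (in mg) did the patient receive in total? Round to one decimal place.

Concentration = 8 mg ÷ 170 mL = 0.04705882 mg/mL
Stage 1: 181.5 mL/hr × 2.7 hr = 490.05 mL → 490.05 mL × 0.04705882 mg/mL = 23.06118 mg
Stage 2: 47 mL/hr × 4.3 hr = 202.1 mL → 202.1 mL × 0.04705882 mg/mL = 9.510588 mg
Total = 23.06118 + 9.510588 = 32.57176 mg

32.6 mg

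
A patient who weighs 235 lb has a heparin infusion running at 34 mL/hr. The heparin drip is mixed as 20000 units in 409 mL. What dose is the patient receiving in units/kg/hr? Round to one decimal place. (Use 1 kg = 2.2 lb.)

15.6 units/kg/hr

Weight = 235 lb ÷ 2.2 lb/kg = 106.8182 kg
Concentration = 20000 units ÷ 409 mL = 48.89976 units/mL
Drug rate = 34 mL/hr × 48.89976 units/mL = 1662.592 units/hr
1662.592 units/hr ÷ 106.8182 kg = 15.56469 units/kg/hr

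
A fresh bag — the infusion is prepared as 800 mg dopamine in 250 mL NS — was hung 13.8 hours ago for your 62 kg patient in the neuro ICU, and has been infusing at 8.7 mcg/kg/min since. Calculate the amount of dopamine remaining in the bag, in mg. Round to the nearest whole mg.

353 mg

Dose = 8.7 mcg/kg/min × 62 kg = 539.4 mcg/min
539.4 mcg/min × 60 min/hr = 32364 mcg/hr
Concentration = 800 mg ÷ 250 mL = 3.2 mg/mL = 3200 mcg/mL
Rate = 32364 mcg/hr ÷ 3200 mcg/mL = 10.11375 mL/hr
Volume infused = 10.11375 mL/hr × 13.8 hr = 139.5697 mL
Volume remaining = 250 − 139.5697 = 110.4303 mL
Drug remaining = 110.4303 mL × 3200 mcg/mL = 353376.8 mcg = 353.3768 mg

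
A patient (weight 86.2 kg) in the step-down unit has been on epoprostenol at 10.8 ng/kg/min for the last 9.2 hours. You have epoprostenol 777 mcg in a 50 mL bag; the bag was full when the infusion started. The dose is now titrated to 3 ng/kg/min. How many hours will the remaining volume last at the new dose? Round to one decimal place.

Initial rate:
Dose = 10.8 ng/kg/min × 86.2 kg = 930.96 ng/min
930.96 ng/min × 60 min/hr = 55857.6 ng/hr
Concentration = 777 mcg ÷ 50 mL = 15.54 mcg/mL = 15540 ng/mL
Rate = 55857.6 ng/hr ÷ 15540 ng/mL = 3.59444 mL/hr
Volume infused so far = 3.59444 mL/hr × 9.2 hr = 33.06885 mL
Volume remaining = 50 − 33.06885 = 16.93115 mL
New rate:
Dose = 3 ng/kg/min × 86.2 kg = 258.6 ng/min
258.6 ng/min × 60 min/hr = 15516 ng/hr
Rate = 15516 ng/hr ÷ 15540 ng/mL = 0.9984556 mL/hr
Time remaining = 16.93115 mL ÷ 0.9984556 mL/hr = 16.95734 hr

17.0 hours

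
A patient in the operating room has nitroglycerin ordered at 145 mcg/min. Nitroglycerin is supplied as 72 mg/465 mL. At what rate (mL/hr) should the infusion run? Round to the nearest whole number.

56 mL/hr

145 mcg/min × 60 min/hr = 8700 mcg/hr
Concentration = 72 mg ÷ 465 mL = 0.1548387 mg/mL = 154.8387 mcg/mL
Rate = 8700 mcg/hr ÷ 154.8387 mcg/mL = 56.1875 mL/hr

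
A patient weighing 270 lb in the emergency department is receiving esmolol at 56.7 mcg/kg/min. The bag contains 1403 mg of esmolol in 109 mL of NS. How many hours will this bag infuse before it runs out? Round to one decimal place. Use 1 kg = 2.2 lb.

Weight = 270 lb ÷ 2.2 lb/kg = 122.7273 kg
Dose = 56.7 mcg/kg/min × 122.7273 kg = 6958.636 mcg/min
6958.636 mcg/min × 60 min/hr = 417518.2 mcg/hr
Concentration = 1403 mg ÷ 109 mL = 12.87156 mg/mL = 12871.56 mcg/mL
Rate = 417518.2 mcg/hr ÷ 12871.56 mcg/mL = 32.43726 mL/hr
Duration = 109 mL ÷ 32.43726 mL/hr = 3.360333 hr

3.4 hours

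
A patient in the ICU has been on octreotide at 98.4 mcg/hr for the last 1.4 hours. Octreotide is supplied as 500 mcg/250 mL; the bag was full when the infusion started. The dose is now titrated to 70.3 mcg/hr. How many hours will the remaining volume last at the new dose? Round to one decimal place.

Initial rate:
Concentration = 500 mcg ÷ 250 mL = 2 mcg/mL
Rate = 98.4 mcg/hr ÷ 2 mcg/mL = 49.2 mL/hr
Volume infused so far = 49.2 mL/hr × 1.4 hr = 68.88 mL
Volume remaining = 250 − 68.88 = 181.12 mL
New rate:
Rate = 70.3 mcg/hr ÷ 2 mcg/mL = 35.15 mL/hr
Time remaining = 181.12 mL ÷ 35.15 mL/hr = 5.152774 hr

5.2 hours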